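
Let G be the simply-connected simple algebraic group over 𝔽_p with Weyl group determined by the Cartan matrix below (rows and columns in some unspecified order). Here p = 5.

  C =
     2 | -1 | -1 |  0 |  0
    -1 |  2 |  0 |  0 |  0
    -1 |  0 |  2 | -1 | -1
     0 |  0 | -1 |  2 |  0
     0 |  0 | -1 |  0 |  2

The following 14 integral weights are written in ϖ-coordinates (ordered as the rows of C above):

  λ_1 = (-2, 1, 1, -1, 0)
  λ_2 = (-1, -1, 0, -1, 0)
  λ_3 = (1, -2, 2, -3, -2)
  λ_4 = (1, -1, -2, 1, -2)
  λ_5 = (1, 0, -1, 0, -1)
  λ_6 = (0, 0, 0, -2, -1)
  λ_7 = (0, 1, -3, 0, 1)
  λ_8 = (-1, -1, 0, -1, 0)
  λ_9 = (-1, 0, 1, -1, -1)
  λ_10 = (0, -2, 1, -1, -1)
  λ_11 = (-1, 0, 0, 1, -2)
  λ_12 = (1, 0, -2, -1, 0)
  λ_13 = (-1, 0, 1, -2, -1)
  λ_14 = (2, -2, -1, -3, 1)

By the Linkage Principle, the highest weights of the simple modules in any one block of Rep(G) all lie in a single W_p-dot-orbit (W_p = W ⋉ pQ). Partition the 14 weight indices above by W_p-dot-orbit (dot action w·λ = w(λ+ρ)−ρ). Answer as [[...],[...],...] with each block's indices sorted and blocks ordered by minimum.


C ↔ D_5 under row/col permutation; |W(D_5)| = 1920.

Each λ_j+ρ reduced to Ā_5; 5-tuples below use C's row order:

  [1] (0, 1, 1, 0, 1) · [2] (0, 0, 1, 0, 1) · [3] (0, 1, 0, 2, 1) · [4] (0, 0, 1, 0, 1) · [5] (1, 1, 0, 1, 0) · [6] (1, 1, 0, 1, 0) · [7] (1, 1, 0, 1, 0) · [8] (0, 0, 1, 0, 1) · [9] (0, 1, 2, 0, 0) · [10] (0, 1, 2, 0, 0) · [11] (0, 1, 0, 2, 1) · [12] (1, 1, 0, 1, 0) · [13] (0, 1, 1, 1, 0) · [14] (0, 1, 2, 0, 0)

Partition of {1..14} into 6 W_5-dot-orbits:

[[1], [2, 4, 8], [3, 11], [5, 6, 7, 12], [9, 10, 14], [13]]


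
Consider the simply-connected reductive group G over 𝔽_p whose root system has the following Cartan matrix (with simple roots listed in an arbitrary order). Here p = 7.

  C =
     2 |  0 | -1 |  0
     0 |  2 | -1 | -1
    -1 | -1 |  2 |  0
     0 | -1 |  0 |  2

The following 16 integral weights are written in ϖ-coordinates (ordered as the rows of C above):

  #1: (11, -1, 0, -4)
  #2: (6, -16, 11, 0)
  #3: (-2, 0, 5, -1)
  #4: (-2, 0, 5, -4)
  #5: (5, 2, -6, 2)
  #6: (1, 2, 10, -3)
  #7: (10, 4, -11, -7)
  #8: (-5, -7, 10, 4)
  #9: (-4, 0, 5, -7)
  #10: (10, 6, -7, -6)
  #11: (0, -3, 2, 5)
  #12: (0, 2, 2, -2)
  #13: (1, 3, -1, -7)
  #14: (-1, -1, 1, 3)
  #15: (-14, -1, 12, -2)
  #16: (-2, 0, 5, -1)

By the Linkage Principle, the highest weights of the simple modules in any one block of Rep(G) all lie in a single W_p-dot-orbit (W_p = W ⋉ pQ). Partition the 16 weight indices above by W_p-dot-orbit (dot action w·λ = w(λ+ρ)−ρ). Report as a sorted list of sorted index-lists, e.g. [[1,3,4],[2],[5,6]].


Cartan matrix: type A_4 (|W|=120); un-permuting the 4 rows.

λ_j+ρ reflected into Ā_7 (⟨·,θ^∨⟩≤7); 4-tuples as given:

    1: (1, 2, 3, 1)
    2: (0, 0, 2, 4)
    3: (1, 1, 5, 0)
    4: (1, 2, 3, 1)
    5: (1, 2, 3, 1)
    6: (0, 0, 2, 4)
    7: (1, 2, 3, 1)
    8: (0, 2, 1, 3)
    9: (1, 3, 2, 1)
    10: (0, 0, 2, 4)
    11: (0, 2, 1, 3)
    12: (1, 2, 3, 1)
    13: (0, 0, 2, 4)
    14: (0, 0, 2, 4)
    15: (1, 1, 5, 0)
    16: (1, 1, 5, 0)

The 16 indices split into 5 linkage classes (same alcove rep ⇔ same W_7-dot-orbit):

[[1, 4, 5, 7, 12], [2, 6, 10, 13, 14], [3, 15, 16], [8, 11], [9]]


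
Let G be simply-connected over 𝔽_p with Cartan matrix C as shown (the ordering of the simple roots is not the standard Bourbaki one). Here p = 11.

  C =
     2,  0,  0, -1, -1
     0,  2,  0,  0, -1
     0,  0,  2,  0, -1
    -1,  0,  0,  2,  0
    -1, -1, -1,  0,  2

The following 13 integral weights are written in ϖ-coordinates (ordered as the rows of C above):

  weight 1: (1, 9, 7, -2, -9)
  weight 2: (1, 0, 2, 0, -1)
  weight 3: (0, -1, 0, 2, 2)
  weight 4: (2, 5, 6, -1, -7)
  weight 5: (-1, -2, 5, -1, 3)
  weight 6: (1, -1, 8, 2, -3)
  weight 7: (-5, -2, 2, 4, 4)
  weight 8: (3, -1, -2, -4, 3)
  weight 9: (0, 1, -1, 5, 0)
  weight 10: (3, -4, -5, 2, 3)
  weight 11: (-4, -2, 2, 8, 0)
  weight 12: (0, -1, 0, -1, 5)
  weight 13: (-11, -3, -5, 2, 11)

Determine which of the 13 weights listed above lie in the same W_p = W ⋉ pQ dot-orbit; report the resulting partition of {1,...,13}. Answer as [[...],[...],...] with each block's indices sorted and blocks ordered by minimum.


Dynkin diagram of C (from the 8 off-diagonal −1 entries): D_5.

W_11-reps of the 13 weights in Ā_11 (same 5-coord order as C):

    λ_1+ρ ↦ (0, 2, 0, 6, 1)
    λ_2+ρ ↦ (2, 1, 3, 1, 0)
    λ_3+ρ ↦ (0, 0, 1, 3, 3)
    λ_4+ρ ↦ (0, 0, 1, 3, 3)
    λ_5+ρ ↦ (0, 1, 6, 2, 1)
    λ_6+ρ ↦ (0, 1, 6, 2, 1)
    λ_7+ρ ↦ (2, 1, 3, 1, 0)
    λ_8+ρ ↦ (0, 0, 1, 3, 3)
    λ_9+ρ ↦ (0, 2, 0, 6, 1)
    λ_10+ρ ↦ (0, 0, 1, 3, 3)
    λ_11+ρ ↦ (0, 2, 0, 6, 1)
    λ_12+ρ ↦ (0, 0, 1, 3, 3)
    λ_13+ρ ↦ (0, 2, 0, 6, 1)

Linkage partition of the 13 weights (4 classes, p=11):

[[1, 9, 11, 13], [2, 7], [3, 4, 8, 10, 12], [5, 6]]


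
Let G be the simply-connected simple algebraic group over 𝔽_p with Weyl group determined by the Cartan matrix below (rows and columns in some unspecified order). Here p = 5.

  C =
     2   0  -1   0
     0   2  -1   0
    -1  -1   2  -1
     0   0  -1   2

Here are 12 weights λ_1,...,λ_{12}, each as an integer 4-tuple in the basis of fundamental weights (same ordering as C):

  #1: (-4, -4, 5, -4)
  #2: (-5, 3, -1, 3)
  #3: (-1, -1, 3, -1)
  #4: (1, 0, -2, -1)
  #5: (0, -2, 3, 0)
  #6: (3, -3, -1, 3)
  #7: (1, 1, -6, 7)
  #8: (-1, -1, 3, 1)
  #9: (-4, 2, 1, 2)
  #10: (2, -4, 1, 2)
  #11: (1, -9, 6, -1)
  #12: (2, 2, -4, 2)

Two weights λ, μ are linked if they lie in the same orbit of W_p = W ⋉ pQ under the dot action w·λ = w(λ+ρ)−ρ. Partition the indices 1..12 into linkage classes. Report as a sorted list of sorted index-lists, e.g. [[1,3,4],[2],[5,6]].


Cartan matrix: type D_4 (|W|=192); un-permuting the 4 rows.

W_5-reps of the 12 weights in Ā_5 (same 4-coord order as C):

  λ_1+ρ ↦ (0, 0, 2, 0)
  λ_2+ρ ↦ (0, 0, 1, 0)
  λ_3+ρ ↦ (0, 0, 1, 0)
  λ_4+ρ ↦ (1, 0, 0, 1)
  λ_5+ρ ↦ (0, 0, 1, 0)
  λ_6+ρ ↦ (1, 1, 0, 1)
  λ_7+ρ ↦ (0, 0, 2, 0)
  λ_8+ρ ↦ (0, 0, 1, 0)
  λ_9+ρ ↦ (0, 0, 2, 0)
  λ_10+ρ ↦ (0, 0, 2, 0)
  λ_11+ρ ↦ (1, 1, 0, 1)
  λ_12+ρ ↦ (0, 0, 2, 0)

These 12 weights hit 4 W_5-dot-orbits; sizes (5, 4, 1, 2):

[[1, 7, 9, 10, 12], [2, 3, 5, 8], [4], [6, 11]]


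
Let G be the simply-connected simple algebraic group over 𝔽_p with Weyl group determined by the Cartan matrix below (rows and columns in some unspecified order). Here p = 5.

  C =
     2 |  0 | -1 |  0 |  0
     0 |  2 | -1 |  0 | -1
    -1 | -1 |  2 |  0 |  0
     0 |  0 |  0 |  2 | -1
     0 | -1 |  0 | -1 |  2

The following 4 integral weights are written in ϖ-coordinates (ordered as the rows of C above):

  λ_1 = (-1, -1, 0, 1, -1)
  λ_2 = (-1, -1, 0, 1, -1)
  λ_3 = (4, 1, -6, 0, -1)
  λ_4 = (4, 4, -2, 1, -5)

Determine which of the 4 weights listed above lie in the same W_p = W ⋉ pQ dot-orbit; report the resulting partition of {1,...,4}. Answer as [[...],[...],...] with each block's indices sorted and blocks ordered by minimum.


Cartan matrix: type A_5 (|W|=720); un-permuting the 5 rows.

W_5-reps of the 4 weights in Ā_5 (same 5-coord order as C):

  λ_1+ρ ↦ (0, 0, 1, 2, 0)
  λ_2+ρ ↦ (0, 0, 1, 2, 0)
  λ_3+ρ ↦ (0, 0, 2, 2, 1)
  λ_4+ρ ↦ (0, 0, 1, 2, 0)

Partition of {1..4} into 2 W_5-dot-orbits:

[[1, 2, 4], [3]]


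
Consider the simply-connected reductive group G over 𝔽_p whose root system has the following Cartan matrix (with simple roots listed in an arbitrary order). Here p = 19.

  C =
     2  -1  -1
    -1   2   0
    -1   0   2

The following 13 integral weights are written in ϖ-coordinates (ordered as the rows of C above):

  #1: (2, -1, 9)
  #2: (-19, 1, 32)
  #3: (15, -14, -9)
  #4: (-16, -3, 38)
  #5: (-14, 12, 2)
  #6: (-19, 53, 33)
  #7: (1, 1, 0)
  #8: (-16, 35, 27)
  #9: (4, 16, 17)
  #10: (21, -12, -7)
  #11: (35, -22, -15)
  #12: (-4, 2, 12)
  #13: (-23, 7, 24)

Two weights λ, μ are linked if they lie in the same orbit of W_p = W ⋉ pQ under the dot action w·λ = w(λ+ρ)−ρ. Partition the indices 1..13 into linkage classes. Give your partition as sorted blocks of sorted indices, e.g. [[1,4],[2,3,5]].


Cartan matrix: type A_3 (|W|=24); un-permuting the 3 rows.

Alcove-folded reps (p=19, 13 weights, presented ϖ-order):

  λ_1 → (3, 0, 10) · λ_2 → (2, 2, 1) · λ_3 → (5, 8, 3) · λ_4 → (2, 2, 1) · λ_5 → (3, 0, 10) · λ_6 → (2, 1, 13) · λ_7 → (2, 2, 1) · λ_8 → (9, 2, 6) · λ_9 → (2, 2, 1) · λ_10 → (5, 8, 3) · λ_11 → (2, 2, 1) · λ_12 → (3, 0, 10) · λ_13 → (5, 8, 3)

5 distinct reps among the 13 weights ⇒ 5 W_19-linkage classes:

[[1, 5, 12], [2, 4, 7, 9, 11], [3, 10, 13], [6], [8]]


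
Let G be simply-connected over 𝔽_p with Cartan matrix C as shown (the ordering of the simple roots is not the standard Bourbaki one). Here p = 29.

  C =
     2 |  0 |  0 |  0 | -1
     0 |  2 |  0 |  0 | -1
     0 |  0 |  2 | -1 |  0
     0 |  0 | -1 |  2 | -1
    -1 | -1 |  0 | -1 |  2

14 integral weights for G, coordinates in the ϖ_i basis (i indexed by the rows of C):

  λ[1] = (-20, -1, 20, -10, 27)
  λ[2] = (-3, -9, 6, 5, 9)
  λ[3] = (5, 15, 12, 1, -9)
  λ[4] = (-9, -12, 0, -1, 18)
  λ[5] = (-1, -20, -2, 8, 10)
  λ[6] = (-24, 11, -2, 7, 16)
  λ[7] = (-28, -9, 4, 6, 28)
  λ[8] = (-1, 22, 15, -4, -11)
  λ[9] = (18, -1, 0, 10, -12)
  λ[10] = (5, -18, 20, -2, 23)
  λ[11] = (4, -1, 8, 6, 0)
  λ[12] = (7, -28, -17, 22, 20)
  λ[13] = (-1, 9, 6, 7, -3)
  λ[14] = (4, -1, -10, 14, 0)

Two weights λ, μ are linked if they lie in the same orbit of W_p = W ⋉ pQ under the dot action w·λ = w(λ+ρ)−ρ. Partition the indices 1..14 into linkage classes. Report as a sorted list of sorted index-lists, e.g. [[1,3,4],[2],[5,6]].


Type D_5, rank 5, |W|=1920; reorder rows/cols to standard.

W_29-reps of the 14 weights in Ā_29 (same 5-coord order as C):

    1: (8, 11, 1, 0, 0)
    2: (2, 8, 7, 6, 0)
    3: (2, 8, 7, 6, 0)
    4: (8, 11, 1, 0, 0)
    5: (8, 11, 1, 0, 0)
    6: (15, 4, 6, 1, 1)
    7: (15, 4, 6, 1, 1)
    8: (3, 0, 3, 0, 10)
    9: (8, 11, 1, 0, 0)
    10: (15, 4, 6, 1, 1)
    11: (5, 0, 9, 6, 1)
    12: (15, 4, 6, 1, 1)
    13: (2, 8, 7, 6, 0)
    14: (5, 0, 9, 6, 1)

5 distinct reps among the 14 weights ⇒ 5 W_29-linkage classes:

[[1, 4, 5, 9], [2, 3, 13], [6, 7, 10, 12], [8], [11, 14]]


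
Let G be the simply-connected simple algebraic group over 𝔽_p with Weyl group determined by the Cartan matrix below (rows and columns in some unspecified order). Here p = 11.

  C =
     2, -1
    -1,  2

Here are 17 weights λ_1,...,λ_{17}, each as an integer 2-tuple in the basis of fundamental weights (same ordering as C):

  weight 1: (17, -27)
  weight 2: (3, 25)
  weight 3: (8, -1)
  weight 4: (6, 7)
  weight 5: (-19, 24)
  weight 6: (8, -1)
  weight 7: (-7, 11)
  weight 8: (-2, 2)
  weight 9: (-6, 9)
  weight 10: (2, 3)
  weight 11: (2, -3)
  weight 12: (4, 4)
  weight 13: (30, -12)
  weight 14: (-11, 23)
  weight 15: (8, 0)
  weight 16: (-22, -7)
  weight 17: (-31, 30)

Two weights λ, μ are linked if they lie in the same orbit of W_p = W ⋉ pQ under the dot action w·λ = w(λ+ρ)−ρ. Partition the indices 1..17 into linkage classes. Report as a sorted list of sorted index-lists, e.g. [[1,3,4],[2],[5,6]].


Cartan matrix: type A_2 (|W|=6); un-permuting the 2 rows.

Alcove-folded reps (p=11, 17 weights, presented ϖ-order):

  [1] (3, 4) · [2] (3, 4) · [3] (9, 0) · [4] (3, 4) · [5] (3, 4) · [6] (9, 0) · [7] (5, 5) · [8] (1, 2) · [9] (5, 5) · [10] (3, 4) · [11] (1, 2) · [12] (5, 5) · [13] (9, 0) · [14] (1, 2) · [15] (9, 1) · [16] (5, 5) · [17] (1, 2)

These 17 weights hit 5 W_11-dot-orbits; sizes (5, 3, 4, 4, 1):

[[1, 2, 4, 5, 10], [3, 6, 13], [7, 9, 12, 16], [8, 11, 14, 17], [15]]


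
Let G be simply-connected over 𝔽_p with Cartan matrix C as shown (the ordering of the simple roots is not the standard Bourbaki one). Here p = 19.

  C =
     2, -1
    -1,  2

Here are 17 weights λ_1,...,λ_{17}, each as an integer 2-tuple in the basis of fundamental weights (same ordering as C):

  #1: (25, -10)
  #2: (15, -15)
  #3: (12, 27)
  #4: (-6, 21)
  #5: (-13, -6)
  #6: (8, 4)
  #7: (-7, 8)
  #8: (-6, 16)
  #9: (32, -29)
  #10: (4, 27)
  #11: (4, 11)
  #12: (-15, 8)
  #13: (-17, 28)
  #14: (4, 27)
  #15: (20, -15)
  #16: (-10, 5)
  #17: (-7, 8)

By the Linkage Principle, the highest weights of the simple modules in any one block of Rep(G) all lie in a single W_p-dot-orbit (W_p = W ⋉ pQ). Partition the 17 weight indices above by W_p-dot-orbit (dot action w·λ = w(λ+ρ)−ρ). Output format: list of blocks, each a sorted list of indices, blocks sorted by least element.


C ↔ A_2 under row/col permutation; |W(A_2)| = 6.

Each λ_j+ρ reduced to Ā_19; 2-tuples below use C's row order:

  [1] (10, 2)
  [2] (2, 14)
  [3] (6, 3)
  [4] (2, 14)
  [5] (5, 12)
  [6] (9, 5)
  [7] (6, 3)
  [8] (5, 12)
  [9] (9, 5)
  [10] (9, 5)
  [11] (5, 12)
  [12] (9, 5)
  [13] (6, 3)
  [14] (9, 5)
  [15] (5, 12)
  [16] (6, 3)
  [17] (6, 3)

The 17 indices split into 5 linkage classes (same alcove rep ⇔ same W_19-dot-orbit):

[[1], [2, 4], [3, 7, 13, 16, 17], [5, 8, 11, 15], [6, 9, 10, 12, 14]]


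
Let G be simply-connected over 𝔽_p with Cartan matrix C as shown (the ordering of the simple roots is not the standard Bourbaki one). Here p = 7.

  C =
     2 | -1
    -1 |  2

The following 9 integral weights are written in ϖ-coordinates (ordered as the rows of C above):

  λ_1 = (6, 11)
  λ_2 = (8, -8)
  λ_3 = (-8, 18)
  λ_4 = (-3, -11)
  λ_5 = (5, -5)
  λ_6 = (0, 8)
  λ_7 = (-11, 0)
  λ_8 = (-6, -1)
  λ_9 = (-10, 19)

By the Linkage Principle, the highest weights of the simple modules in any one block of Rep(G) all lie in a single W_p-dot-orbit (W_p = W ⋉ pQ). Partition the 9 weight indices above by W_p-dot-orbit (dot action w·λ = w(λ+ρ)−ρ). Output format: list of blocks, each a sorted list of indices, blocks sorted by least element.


Root system A_2: the 2×2 matrix C matches after relabeling.

Ā_7 reps of the 9 weights (A_2, coords as presented):

  [1] (0, 5) · [2] (0, 5) · [3] (0, 5) · [4] (2, 3) · [5] (2, 4) · [6] (2, 4) · [7] (2, 4) · [8] (0, 5) · [9] (2, 4)

3 distinct reps among the 9 weights ⇒ 3 W_7-linkage classes:

[[1, 2, 3, 8], [4], [5, 6, 7, 9]]


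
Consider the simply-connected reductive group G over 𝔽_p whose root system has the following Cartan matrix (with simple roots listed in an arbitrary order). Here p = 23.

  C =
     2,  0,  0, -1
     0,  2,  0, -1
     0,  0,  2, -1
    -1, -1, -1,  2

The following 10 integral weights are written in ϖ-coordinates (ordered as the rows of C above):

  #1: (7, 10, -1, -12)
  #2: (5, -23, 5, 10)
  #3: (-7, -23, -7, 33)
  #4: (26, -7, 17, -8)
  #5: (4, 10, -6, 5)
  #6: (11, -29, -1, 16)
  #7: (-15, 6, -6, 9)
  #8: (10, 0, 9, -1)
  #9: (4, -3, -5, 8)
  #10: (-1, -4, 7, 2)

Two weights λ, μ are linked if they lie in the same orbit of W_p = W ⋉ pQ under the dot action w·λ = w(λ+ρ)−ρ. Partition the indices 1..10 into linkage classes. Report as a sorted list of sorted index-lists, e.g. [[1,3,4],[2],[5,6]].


D_4 Cartan matrix, 4 simple roots permuted; ρ=(1,1,1,1).

Folding the 10 weights λ_j+ρ into Ā_23 (reps in the given 4-coord order):

    [1] (0, 3, 8, 0)
    [2] (5, 11, 5, 1)
    [3] (5, 11, 5, 1)
    [4] (5, 2, 4, 3)
    [5] (5, 11, 5, 1)
    [6] (5, 11, 5, 1)
    [7] (5, 2, 4, 3)
    [8] (11, 1, 10, 0)
    [9] (5, 2, 4, 3)
    [10] (0, 3, 8, 0)

Grouping the 10 weights by Ā_23-representative: 4 linkage classes.

[[1, 10], [2, 3, 5, 6], [4, 7, 9], [8]]


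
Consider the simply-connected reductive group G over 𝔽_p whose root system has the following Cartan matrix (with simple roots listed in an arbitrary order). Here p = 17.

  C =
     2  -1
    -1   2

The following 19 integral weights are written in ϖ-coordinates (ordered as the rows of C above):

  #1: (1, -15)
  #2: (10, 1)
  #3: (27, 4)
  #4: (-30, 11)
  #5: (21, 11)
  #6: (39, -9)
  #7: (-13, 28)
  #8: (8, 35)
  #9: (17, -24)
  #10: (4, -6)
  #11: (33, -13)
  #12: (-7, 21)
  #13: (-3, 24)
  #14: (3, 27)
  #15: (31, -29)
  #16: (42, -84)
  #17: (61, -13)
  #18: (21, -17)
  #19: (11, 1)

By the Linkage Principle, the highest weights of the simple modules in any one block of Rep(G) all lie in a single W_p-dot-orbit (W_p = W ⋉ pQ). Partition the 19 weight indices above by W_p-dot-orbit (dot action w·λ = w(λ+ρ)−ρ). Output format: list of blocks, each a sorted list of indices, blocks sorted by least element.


Type A_2, rank 2, |W|=6; reorder rows/cols to standard.

λ_j+ρ reflected into Ā_17 (⟨·,θ^∨⟩≤17); 2-tuples as given:

  1: (12, 2);  2: (11, 2);  3: (1, 11);  4: (0, 5);  5: (0, 5);  6: (6, 9);  7: (0, 5);  8: (6, 9);  9: (1, 11);  10: (0, 5);  11: (0, 5);  12: (1, 11);  13: (6, 9);  14: (11, 2);  15: (11, 2);  16: (6, 9);  17: (1, 11);  18: (1, 11);  19: (12, 2)

Linkage partition of the 19 weights (5 classes, p=17):

[[1, 19], [2, 14, 15], [3, 9, 12, 17, 18], [4, 5, 7, 10, 11], [6, 8, 13, 16]]


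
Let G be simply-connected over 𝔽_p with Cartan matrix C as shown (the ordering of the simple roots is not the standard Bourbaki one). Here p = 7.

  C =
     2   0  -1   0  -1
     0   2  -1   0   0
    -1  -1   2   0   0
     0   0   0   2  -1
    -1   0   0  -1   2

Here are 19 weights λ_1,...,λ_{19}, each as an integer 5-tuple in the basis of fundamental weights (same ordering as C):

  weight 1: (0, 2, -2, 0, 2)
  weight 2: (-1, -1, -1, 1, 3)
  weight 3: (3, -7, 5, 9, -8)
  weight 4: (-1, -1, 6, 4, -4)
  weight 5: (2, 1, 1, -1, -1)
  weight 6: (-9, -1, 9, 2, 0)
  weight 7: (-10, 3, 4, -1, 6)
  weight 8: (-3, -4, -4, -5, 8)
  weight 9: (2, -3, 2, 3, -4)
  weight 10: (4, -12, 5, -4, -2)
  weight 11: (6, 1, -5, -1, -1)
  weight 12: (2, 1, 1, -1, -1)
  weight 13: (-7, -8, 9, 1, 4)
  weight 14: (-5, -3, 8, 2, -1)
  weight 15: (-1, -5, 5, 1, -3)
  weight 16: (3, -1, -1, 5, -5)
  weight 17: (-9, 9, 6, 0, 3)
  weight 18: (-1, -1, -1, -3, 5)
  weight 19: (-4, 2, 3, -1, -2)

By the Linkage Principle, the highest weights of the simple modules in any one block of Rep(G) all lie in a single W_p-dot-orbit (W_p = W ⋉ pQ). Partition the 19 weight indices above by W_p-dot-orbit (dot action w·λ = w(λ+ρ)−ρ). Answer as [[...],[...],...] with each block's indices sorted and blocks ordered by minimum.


Root system A_5: the 5×5 matrix C matches after relabeling.

λ_j+ρ reflected into Ā_7 (⟨·,θ^∨⟩≤7); 5-tuples as given:

  [1] (0, 2, 1, 1, 3)
  [2] (0, 0, 0, 2, 4)
  [3] (0, 3, 0, 3, 1)
  [4] (3, 2, 2, 0, 0)
  [5] (3, 2, 2, 0, 0)
  [6] (0, 2, 1, 1, 3)
  [7] (3, 2, 2, 0, 0)
  [8] (0, 0, 3, 1, 2)
  [9] (0, 2, 1, 1, 3)
  [10] (0, 2, 1, 1, 3)
  [11] (3, 2, 2, 0, 0)
  [12] (3, 2, 2, 0, 0)
  [13] (0, 0, 3, 1, 2)
  [14] (0, 0, 3, 1, 2)
  [15] (2, 4, 0, 0, 0)
  [16] (0, 0, 0, 2, 4)
  [17] (0, 2, 1, 1, 3)
  [18] (0, 0, 0, 2, 4)
  [19] (0, 3, 0, 3, 1)

Grouping the 19 weights by Ā_7-representative: 6 linkage classes.

[[1, 6, 9, 10, 17], [2, 16, 18], [3, 19], [4, 5, 7, 11, 12], [8, 13, 14], [15]]


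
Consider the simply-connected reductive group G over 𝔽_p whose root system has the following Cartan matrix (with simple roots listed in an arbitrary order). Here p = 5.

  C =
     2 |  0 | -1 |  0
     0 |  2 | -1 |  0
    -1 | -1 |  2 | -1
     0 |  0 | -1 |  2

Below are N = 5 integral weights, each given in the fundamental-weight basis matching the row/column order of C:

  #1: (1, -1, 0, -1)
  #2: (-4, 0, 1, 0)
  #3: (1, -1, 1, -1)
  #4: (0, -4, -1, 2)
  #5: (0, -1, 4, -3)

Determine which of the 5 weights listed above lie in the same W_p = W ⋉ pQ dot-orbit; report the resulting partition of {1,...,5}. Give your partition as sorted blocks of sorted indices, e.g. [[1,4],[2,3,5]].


Type D_4, rank 4, |W|=192; reorder rows/cols to standard.

Alcove-folded reps (p=5, 5 weights, presented ϖ-order):

  λ_1+ρ ↦ (2, 0, 1, 0)
  λ_2+ρ ↦ (2, 0, 1, 0)
  λ_3+ρ ↦ (2, 0, 1, 0)
  λ_4+ρ ↦ (2, 0, 1, 0)
  λ_5+ρ ↦ (0, 1, 0, 1)

2 distinct reps among the 5 weights ⇒ 2 W_5-linkage classes:

[[1, 2, 3, 4], [5]]


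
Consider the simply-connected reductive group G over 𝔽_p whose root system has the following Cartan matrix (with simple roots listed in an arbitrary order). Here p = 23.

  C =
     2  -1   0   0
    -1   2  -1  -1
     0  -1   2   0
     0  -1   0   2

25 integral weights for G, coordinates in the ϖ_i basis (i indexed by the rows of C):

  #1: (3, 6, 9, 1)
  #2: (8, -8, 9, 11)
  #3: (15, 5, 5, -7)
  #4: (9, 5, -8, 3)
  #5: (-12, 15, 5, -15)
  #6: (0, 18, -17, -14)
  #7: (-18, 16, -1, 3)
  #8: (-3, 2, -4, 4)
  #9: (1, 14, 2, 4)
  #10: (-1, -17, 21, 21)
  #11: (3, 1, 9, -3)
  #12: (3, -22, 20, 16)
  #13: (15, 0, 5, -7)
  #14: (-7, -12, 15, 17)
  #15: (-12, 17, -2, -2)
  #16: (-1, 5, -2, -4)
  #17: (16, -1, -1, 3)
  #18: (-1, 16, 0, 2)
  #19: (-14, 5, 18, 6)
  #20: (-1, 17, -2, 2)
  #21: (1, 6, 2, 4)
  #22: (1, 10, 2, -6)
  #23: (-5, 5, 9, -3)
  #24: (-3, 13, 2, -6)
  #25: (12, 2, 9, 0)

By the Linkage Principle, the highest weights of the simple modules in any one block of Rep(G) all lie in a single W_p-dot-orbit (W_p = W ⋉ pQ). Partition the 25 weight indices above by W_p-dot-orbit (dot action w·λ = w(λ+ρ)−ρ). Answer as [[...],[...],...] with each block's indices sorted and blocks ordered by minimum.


Root system D_4: the 4×4 matrix C matches after relabeling.

W_23-reps of the 25 weights in Ā_23 (same 4-coord order as C):

  λ_1+ρ ↦ (4, 0, 10, 2)
  λ_2+ρ ↦ (2, 6, 3, 5)
  λ_3+ρ ↦ (11, 5, 1, 1)
  λ_4+ρ ↦ (9, 1, 6, 3)
  λ_5+ρ ↦ (2, 6, 3, 5)
  λ_6+ρ ↦ (9, 1, 6, 3)
  λ_7+ρ ↦ (17, 0, 0, 4)
  λ_8+ρ ↦ (0, 2, 1, 3)
  λ_9+ρ ↦ (0, 2, 1, 3)
  λ_10+ρ ↦ (11, 5, 1, 1)
  λ_11+ρ ↦ (4, 0, 10, 2)
  λ_12+ρ ↦ (17, 0, 0, 4)
  λ_13+ρ ↦ (11, 5, 1, 1)
  λ_14+ρ ↦ (11, 5, 1, 1)
  λ_15+ρ ↦ (11, 5, 1, 1)
  λ_16+ρ ↦ (0, 2, 1, 3)
  λ_17+ρ ↦ (17, 0, 0, 4)
  λ_18+ρ ↦ (0, 2, 1, 3)
  λ_19+ρ ↦ (4, 0, 10, 2)
  λ_20+ρ ↦ (0, 2, 1, 3)
  λ_21+ρ ↦ (2, 6, 3, 5)
  λ_22+ρ ↦ (2, 6, 3, 5)
  λ_23+ρ ↦ (4, 0, 10, 2)
  λ_24+ρ ↦ (2, 6, 3, 5)
  λ_25+ρ ↦ (9, 1, 6, 3)

Partition of {1..25} into 6 W_23-dot-orbits:

[[1, 11, 19, 23], [2, 5, 21, 22, 24], [3, 10, 13, 14, 15], [4, 6, 25], [7, 12, 17], [8, 9, 16, 18, 20]]


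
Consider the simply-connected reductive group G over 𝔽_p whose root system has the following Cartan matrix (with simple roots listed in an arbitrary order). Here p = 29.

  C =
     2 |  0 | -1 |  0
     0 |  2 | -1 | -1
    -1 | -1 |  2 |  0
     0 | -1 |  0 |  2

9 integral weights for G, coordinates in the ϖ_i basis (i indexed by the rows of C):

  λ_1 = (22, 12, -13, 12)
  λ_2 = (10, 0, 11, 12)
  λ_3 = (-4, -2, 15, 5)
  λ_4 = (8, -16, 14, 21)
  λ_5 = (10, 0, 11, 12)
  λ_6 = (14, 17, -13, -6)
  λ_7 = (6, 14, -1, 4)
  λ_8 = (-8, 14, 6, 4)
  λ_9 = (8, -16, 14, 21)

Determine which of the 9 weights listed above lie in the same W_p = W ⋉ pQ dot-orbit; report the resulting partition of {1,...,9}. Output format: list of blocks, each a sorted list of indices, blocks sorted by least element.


Type A_4, rank 4, |W|=120; reorder rows/cols to standard.

Ā_29 reps of the 9 weights (A_4, coords as presented):

  1: (3, 1, 12, 5);  2: (3, 1, 12, 5);  3: (3, 1, 12, 5);  4: (7, 15, 0, 5);  5: (3, 1, 12, 5);  6: (3, 1, 12, 5);  7: (7, 15, 0, 5);  8: (7, 15, 0, 5);  9: (7, 15, 0, 5)

The 9 indices split into 2 linkage classes (same alcove rep ⇔ same W_29-dot-orbit):

[[1, 2, 3, 5, 6], [4, 7, 8, 9]]


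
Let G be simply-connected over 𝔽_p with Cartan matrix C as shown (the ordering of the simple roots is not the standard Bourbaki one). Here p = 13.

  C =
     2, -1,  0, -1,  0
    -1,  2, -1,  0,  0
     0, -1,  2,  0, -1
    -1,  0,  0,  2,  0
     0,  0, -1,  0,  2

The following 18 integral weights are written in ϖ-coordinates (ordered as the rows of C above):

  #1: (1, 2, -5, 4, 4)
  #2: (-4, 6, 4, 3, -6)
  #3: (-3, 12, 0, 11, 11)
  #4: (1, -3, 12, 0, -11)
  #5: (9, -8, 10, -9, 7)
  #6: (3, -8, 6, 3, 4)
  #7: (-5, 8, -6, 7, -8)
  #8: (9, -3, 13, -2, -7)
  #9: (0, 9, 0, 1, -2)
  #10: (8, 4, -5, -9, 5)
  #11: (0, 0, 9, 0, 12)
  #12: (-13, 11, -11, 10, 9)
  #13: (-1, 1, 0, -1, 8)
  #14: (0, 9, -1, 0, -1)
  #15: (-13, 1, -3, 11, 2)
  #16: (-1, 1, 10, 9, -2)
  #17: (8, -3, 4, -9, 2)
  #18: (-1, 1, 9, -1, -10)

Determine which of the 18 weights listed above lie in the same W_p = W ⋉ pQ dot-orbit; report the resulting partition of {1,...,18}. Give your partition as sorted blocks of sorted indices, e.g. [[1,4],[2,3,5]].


A_5 Cartan matrix, 5 simple roots permuted; ρ=(1,1,1,1,1).

Ā_13 reps of the 18 weights (A_5, coords as presented):

  [1] (1, 1, 3, 5, 1)
  [2] (3, 4, 0, 1, 5)
  [3] (1, 10, 0, 1, 0)
  [4] (0, 2, 1, 0, 9)
  [5] (1, 1, 3, 5, 1)
  [6] (3, 4, 0, 1, 5)
  [7] (3, 4, 0, 1, 5)
  [8] (1, 1, 3, 5, 1)
  [9] (1, 10, 0, 1, 0)
  [10] (1, 1, 3, 5, 1)
  [11] (1, 10, 0, 1, 0)
  [12] (1, 10, 0, 1, 0)
  [13] (0, 2, 1, 0, 9)
  [14] (1, 10, 0, 1, 0)
  [15] (0, 2, 1, 0, 9)
  [16] (0, 2, 1, 0, 9)
  [17] (1, 1, 3, 5, 1)
  [18] (0, 2, 1, 0, 9)

Partition of {1..18} into 4 W_13-dot-orbits:

[[1, 5, 8, 10, 17], [2, 6, 7], [3, 9, 11, 12, 14], [4, 13, 15, 16, 18]]


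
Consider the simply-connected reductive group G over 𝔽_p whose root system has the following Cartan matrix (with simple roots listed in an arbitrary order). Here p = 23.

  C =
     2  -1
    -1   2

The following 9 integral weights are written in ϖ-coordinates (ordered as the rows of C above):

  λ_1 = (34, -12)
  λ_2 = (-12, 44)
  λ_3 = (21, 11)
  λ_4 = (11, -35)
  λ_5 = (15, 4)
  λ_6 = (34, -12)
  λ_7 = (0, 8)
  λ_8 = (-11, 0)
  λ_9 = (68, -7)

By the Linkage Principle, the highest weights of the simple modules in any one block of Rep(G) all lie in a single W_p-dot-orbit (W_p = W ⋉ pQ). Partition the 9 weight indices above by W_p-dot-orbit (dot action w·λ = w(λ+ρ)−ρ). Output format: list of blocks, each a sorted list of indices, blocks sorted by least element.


C ↔ A_2 under row/col permutation; |W(A_2)| = 6.

W_23-reps of the 9 weights in Ā_23 (same 2-coord order as C):

  λ_1+ρ ↦ (11, 1) · λ_2+ρ ↦ (11, 1) · λ_3+ρ ↦ (11, 1) · λ_4+ρ ↦ (11, 1) · λ_5+ρ ↦ (16, 5) · λ_6+ρ ↦ (11, 1) · λ_7+ρ ↦ (1, 9) · λ_8+ρ ↦ (1, 9) · λ_9+ρ ↦ (6, 0)

The 9 indices split into 4 linkage classes (same alcove rep ⇔ same W_23-dot-orbit):

[[1, 2, 3, 4, 6], [5], [7, 8], [9]]


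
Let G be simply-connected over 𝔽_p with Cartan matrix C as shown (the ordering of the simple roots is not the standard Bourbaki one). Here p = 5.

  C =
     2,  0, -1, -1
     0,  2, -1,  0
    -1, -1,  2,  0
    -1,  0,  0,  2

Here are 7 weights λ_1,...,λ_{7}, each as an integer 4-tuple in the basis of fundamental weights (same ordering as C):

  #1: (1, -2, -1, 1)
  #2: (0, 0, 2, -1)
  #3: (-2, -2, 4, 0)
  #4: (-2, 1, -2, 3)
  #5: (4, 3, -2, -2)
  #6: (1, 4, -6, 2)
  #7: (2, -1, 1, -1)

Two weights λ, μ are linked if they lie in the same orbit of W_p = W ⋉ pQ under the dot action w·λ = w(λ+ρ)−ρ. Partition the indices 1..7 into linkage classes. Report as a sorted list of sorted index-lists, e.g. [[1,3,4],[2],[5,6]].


C ↔ A_4 under row/col permutation; |W(A_4)| = 120.

W_5-reps of the 7 weights in Ā_5 (same 4-coord order as C):

  1: (1, 0, 1, 2);  2: (1, 1, 3, 0);  3: (1, 1, 3, 0);  4: (1, 0, 1, 2);  5: (1, 0, 1, 2);  6: (3, 0, 2, 0);  7: (3, 0, 2, 0)

The 7 indices split into 3 linkage classes (same alcove rep ⇔ same W_5-dot-orbit):

[[1, 4, 5], [2, 3], [6, 7]]


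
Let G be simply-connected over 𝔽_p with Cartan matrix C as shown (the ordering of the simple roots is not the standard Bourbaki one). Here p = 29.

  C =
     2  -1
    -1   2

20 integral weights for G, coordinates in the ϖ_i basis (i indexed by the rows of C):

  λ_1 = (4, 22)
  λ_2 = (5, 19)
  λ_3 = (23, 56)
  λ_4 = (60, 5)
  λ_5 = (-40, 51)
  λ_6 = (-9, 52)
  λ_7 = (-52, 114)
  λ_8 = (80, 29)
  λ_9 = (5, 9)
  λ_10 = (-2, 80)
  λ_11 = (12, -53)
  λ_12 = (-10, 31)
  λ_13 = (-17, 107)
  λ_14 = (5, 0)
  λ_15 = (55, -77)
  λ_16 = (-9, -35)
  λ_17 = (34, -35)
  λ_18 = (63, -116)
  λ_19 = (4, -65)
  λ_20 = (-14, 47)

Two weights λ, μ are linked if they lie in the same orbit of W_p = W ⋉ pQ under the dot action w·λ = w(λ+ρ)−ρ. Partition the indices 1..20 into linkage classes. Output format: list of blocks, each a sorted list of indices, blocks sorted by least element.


Dynkin diagram of C (from the 2 off-diagonal −1 entries): A_2.

W_29-reps of the 20 weights in Ā_29 (same 2-coord order as C):

  λ_1 → (5, 23);  λ_2 → (6, 20);  λ_3 → (5, 23);  λ_4 → (6, 20);  λ_5 → (6, 10);  λ_6 → (16, 5);  λ_7 → (6, 1);  λ_8 → (5, 23);  λ_9 → (6, 10);  λ_10 → (6, 1);  λ_11 → (6, 10);  λ_12 → (6, 20);  λ_13 → (16, 5);  λ_14 → (6, 1);  λ_15 → (9, 18);  λ_16 → (16, 5);  λ_17 → (5, 23);  λ_18 → (6, 1);  λ_19 → (5, 23);  λ_20 → (6, 10)

Grouping the 20 weights by Ā_29-representative: 6 linkage classes.

[[1, 3, 8, 17, 19], [2, 4, 12], [5, 9, 11, 20], [6, 13, 16], [7, 10, 14, 18], [15]]


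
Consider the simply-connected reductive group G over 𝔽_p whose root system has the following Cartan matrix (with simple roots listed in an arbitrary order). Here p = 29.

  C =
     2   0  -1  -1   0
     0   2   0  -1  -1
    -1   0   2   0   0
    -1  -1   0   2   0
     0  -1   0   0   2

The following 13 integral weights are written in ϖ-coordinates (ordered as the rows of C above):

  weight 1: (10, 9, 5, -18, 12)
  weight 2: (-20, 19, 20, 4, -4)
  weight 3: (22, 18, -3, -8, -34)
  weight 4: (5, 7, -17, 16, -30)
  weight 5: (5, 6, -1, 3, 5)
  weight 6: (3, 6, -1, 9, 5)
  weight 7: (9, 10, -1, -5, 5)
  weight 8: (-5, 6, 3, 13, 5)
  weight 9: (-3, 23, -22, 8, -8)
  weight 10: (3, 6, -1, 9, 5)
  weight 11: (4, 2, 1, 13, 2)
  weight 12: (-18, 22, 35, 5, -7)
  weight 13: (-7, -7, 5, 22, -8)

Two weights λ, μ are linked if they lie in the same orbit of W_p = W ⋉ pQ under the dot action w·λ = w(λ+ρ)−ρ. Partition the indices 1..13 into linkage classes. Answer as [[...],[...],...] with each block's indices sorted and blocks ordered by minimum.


Dynkin diagram of C (from the 8 off-diagonal −1 entries): A_5.

Alcove-folded reps (p=29, 13 weights, presented ϖ-order):

  λ_1 → (6, 7, 0, 4, 6)
  λ_2 → (5, 3, 2, 14, 3)
  λ_3 → (4, 7, 0, 10, 6)
  λ_4 → (4, 7, 0, 10, 6)
  λ_5 → (6, 7, 0, 4, 6)
  λ_6 → (4, 7, 0, 10, 6)
  λ_7 → (6, 7, 0, 4, 6)
  λ_8 → (4, 7, 0, 10, 6)
  λ_9 → (5, 3, 2, 14, 3)
  λ_10 → (4, 7, 0, 10, 6)
  λ_11 → (5, 3, 2, 14, 3)
  λ_12 → (6, 7, 0, 4, 6)
  λ_13 → (6, 7, 0, 4, 6)

Partition of {1..13} into 3 W_29-dot-orbits:

[[1, 5, 7, 12, 13], [2, 9, 11], [3, 4, 6, 8, 10]]


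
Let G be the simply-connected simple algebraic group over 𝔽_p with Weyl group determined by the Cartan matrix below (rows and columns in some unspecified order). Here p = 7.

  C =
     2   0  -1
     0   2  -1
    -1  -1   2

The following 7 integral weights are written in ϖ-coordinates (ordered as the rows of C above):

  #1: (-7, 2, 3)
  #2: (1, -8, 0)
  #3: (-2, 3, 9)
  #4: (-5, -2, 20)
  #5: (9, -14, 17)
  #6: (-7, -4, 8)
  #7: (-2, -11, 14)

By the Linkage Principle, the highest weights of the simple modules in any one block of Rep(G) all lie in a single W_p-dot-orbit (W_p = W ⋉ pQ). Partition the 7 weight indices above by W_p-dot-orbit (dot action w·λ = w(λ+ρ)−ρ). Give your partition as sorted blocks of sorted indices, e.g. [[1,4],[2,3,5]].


A_3 Cartan matrix, 3 simple roots permuted; ρ=(1,1,1).

Alcove-folded reps (p=7, 7 weights, presented ϖ-order):

  λ_1 → (4, 1, 2) · λ_2 → (4, 1, 2) · λ_3 → (4, 1, 0) · λ_4 → (4, 1, 2) · λ_5 → (4, 1, 0) · λ_6 → (4, 1, 0) · λ_7 → (4, 1, 2)

Grouping the 7 weights by Ā_7-representative: 2 linkage classes.

[[1, 2, 4, 7], [3, 5, 6]]


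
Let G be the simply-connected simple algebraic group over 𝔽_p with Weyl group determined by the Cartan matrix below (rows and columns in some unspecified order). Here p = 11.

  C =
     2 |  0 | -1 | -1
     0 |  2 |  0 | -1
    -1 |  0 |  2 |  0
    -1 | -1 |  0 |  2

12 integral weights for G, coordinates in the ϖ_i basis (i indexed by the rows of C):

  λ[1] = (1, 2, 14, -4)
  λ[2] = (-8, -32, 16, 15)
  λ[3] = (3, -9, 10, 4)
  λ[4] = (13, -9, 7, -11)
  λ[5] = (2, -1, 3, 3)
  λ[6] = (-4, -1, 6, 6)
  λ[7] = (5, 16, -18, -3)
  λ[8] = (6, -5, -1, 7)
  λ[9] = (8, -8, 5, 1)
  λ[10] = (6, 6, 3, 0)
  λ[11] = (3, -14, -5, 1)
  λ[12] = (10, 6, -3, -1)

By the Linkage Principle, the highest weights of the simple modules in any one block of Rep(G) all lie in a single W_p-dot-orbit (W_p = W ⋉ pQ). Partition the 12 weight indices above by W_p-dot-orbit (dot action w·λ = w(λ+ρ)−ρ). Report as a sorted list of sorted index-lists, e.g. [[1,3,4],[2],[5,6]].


C ↔ A_4 under row/col permutation; |W(A_4)| = 120.

W_11-reps of the 12 weights in Ā_11 (same 4-coord order as C):

  λ_1 → (3, 2, 5, 1);  λ_2 → (4, 4, 0, 1);  λ_3 → (0, 3, 2, 1);  λ_4 → (3, 1, 4, 0);  λ_5 → (3, 0, 4, 4);  λ_6 → (3, 0, 4, 4);  λ_7 → (4, 4, 0, 1);  λ_8 → (3, 0, 4, 4);  λ_9 → (4, 4, 0, 1);  λ_10 → (3, 1, 4, 0);  λ_11 → (4, 0, 5, 0);  λ_12 → (4, 0, 5, 0)

6 distinct reps among the 12 weights ⇒ 6 W_11-linkage classes:

[[1], [2, 7, 9], [3], [4, 10], [5, 6, 8], [11, 12]]


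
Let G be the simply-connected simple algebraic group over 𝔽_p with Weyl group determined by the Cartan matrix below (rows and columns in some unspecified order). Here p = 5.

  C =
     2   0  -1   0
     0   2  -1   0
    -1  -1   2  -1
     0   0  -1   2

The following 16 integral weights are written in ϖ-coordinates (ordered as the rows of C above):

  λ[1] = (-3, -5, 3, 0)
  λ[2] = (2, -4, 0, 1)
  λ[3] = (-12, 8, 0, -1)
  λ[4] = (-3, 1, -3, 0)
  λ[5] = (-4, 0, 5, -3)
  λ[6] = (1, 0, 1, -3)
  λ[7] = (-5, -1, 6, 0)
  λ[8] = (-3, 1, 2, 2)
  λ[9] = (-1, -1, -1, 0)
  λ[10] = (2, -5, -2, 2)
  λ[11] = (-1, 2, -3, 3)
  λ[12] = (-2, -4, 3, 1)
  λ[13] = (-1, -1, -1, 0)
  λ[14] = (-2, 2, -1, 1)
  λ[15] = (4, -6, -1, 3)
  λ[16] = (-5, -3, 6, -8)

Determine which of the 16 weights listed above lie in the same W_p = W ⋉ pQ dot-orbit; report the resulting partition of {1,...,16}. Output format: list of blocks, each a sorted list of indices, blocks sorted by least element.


Root system D_4: the 4×4 matrix C matches after relabeling.

Each λ_j+ρ reduced to Ā_5; 4-tuples below use C's row order:

  [1] (0, 2, 1, 1) · [2] (1, 1, 1, 0) · [3] (0, 0, 0, 1) · [4] (1, 1, 1, 0) · [5] (1, 1, 1, 0) · [6] (2, 1, 0, 2) · [7] (1, 1, 1, 0) · [8] (1, 1, 1, 0) · [9] (0, 0, 0, 1) · [10] (2, 1, 0, 2) · [11] (2, 1, 0, 2) · [12] (0, 2, 1, 1) · [13] (0, 0, 0, 1) · [14] (0, 2, 1, 1) · [15] (0, 0, 0, 1) · [16] (0, 2, 1, 1)

4 distinct reps among the 16 weights ⇒ 4 W_5-linkage classes:

[[1, 12, 14, 16], [2, 4, 5, 7, 8], [3, 9, 13, 15], [6, 10, 11]]


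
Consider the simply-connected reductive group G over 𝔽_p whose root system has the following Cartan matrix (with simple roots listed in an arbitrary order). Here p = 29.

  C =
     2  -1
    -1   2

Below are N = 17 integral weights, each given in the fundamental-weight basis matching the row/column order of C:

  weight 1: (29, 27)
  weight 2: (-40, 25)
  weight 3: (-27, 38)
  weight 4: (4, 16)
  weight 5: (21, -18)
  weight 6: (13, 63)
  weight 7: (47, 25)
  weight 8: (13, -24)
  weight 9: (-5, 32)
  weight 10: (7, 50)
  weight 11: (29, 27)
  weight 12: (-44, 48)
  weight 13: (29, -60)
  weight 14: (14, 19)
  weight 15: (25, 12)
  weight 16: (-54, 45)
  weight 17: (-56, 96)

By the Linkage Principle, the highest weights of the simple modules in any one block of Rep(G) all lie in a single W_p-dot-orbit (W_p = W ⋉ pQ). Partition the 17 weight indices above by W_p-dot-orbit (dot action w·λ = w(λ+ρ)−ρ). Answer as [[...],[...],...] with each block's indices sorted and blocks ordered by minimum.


Root system A_2: the 2×2 matrix C matches after relabeling.

Each λ_j+ρ reduced to Ā_29; 2-tuples below use C's row order:

  1: (0, 1);  2: (16, 3);  3: (16, 3);  4: (5, 17);  5: (5, 17);  6: (9, 14);  7: (16, 3);  8: (9, 14);  9: (0, 25);  10: (21, 1);  11: (0, 1);  12: (9, 14);  13: (0, 1);  14: (9, 14);  15: (16, 3);  16: (5, 17);  17: (16, 3)

Linkage partition of the 17 weights (6 classes, p=29):

[[1, 11, 13], [2, 3, 7, 15, 17], [4, 5, 16], [6, 8, 12, 14], [9], [10]]


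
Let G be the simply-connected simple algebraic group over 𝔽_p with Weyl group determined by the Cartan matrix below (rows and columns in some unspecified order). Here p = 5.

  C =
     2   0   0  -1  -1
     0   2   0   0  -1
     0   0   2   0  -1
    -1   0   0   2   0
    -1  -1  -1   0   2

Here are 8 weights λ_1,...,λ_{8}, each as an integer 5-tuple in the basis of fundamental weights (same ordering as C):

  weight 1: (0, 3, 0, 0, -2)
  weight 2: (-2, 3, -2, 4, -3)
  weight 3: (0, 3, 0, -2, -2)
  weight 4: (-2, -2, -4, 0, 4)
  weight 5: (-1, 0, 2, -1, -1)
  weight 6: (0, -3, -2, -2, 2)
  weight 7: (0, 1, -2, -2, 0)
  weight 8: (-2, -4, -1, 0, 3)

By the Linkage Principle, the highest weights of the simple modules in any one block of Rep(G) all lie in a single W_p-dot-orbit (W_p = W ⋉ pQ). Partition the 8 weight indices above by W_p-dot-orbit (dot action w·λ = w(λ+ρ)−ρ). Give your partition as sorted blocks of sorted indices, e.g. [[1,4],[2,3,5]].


D_5 Cartan matrix, 5 simple roots permuted; ρ=(1,1,1,1,1).

W_5-reps of the 8 weights in Ā_5 (same 5-coord order as C):

    [1] (1, 3, 0, 0, 0)
    [2] (0, 2, 1, 1, 0)
    [3] (1, 3, 0, 0, 0)
    [4] (0, 1, 3, 0, 0)
    [5] (0, 1, 3, 0, 0)
    [6] (0, 2, 1, 1, 0)
    [7] (0, 2, 1, 1, 0)
    [8] (1, 3, 0, 0, 0)

These 8 weights hit 3 W_5-dot-orbits; sizes (3, 3, 2):

[[1, 3, 8], [2, 6, 7], [4, 5]]


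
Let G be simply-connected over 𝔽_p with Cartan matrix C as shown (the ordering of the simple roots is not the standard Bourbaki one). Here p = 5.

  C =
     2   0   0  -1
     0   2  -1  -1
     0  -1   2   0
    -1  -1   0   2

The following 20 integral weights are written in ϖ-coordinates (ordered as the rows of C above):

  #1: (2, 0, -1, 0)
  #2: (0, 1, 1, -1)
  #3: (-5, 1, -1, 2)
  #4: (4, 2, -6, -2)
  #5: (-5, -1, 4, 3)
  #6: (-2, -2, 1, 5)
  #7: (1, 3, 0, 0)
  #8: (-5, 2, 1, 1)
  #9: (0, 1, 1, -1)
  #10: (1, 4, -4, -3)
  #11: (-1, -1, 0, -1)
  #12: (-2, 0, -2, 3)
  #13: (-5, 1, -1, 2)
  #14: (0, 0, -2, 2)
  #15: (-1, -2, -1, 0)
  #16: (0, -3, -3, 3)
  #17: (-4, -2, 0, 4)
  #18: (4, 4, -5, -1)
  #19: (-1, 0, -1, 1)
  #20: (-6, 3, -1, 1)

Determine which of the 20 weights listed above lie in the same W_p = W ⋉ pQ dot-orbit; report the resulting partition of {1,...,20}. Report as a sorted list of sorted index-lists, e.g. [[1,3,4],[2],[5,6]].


Dynkin diagram of C (from the 6 off-diagonal −1 entries): A_4.

Ā_5 reps of the 20 weights (A_4, coords as presented):

  λ_1+ρ ↦ (3, 1, 0, 1) · λ_2+ρ ↦ (1, 2, 2, 0) · λ_3+ρ ↦ (3, 1, 0, 1) · λ_4+ρ ↦ (0, 1, 0, 2) · λ_5+ρ ↦ (0, 0, 1, 0) · λ_6+ρ ↦ (1, 0, 1, 3) · λ_7+ρ ↦ (1, 2, 2, 0) · λ_8+ρ ↦ (0, 1, 0, 2) · λ_9+ρ ↦ (1, 2, 2, 0) · λ_10+ρ ↦ (0, 0, 3, 2) · λ_11+ρ ↦ (0, 0, 1, 0) · λ_12+ρ ↦ (1, 0, 1, 3) · λ_13+ρ ↦ (3, 1, 0, 1) · λ_14+ρ ↦ (1, 0, 1, 3) · λ_15+ρ ↦ (0, 0, 1, 0) · λ_16+ρ ↦ (1, 2, 2, 0) · λ_17+ρ ↦ (3, 1, 0, 1) · λ_18+ρ ↦ (0, 0, 1, 0) · λ_19+ρ ↦ (0, 1, 0, 2) · λ_20+ρ ↦ (1, 0, 1, 3)

Grouping the 20 weights by Ā_5-representative: 6 linkage classes.

[[1, 3, 13, 17], [2, 7, 9, 16], [4, 8, 19], [5, 11, 15, 18], [6, 12, 14, 20], [10]]


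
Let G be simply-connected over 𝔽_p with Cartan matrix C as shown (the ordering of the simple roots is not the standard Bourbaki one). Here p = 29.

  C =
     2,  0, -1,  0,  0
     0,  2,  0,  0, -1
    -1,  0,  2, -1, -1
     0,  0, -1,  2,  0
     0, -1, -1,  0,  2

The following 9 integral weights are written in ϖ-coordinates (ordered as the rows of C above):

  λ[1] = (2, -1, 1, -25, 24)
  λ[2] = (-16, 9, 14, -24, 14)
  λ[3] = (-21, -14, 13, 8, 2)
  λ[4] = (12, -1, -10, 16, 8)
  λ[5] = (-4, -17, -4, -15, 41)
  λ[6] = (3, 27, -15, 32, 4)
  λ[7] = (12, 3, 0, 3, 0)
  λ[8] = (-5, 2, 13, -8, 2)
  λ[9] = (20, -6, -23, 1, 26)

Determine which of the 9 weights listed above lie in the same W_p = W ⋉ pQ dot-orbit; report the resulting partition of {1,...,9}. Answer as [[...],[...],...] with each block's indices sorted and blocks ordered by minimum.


Type D_5, rank 5, |W|=1920; reorder rows/cols to standard.

Each λ_j+ρ reduced to Ā_29; 5-tuples below use C's row order:

  [1] (19, 1, 2, 2, 0) · [2] (8, 1, 4, 0, 2) · [3] (4, 3, 3, 7, 3) · [4] (4, 1, 8, 8, 0) · [5] (4, 3, 3, 7, 3) · [6] (13, 4, 1, 4, 1) · [7] (13, 4, 1, 4, 1) · [8] (4, 3, 3, 7, 3) · [9] (1, 5, 1, 20, 0)

These 9 weights hit 6 W_29-dot-orbits; sizes (1, 1, 3, 1, 2, 1):

[[1], [2], [3, 5, 8], [4], [6, 7], [9]]
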